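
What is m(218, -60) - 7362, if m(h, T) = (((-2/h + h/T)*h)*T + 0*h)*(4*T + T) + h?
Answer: -14300344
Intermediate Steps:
m(h, T) = h + 5*h*T**2*(-2/h + h/T) (m(h, T) = ((h*(-2/h + h/T))*T + 0)*(5*T) + h = (T*h*(-2/h + h/T) + 0)*(5*T) + h = (T*h*(-2/h + h/T))*(5*T) + h = 5*h*T**2*(-2/h + h/T) + h = h + 5*h*T**2*(-2/h + h/T))
m(218, -60) - 7362 = (218 - 10*(-60)**2 + 5*(-60)*218**2) - 7362 = (218 - 10*3600 + 5*(-60)*47524) - 7362 = (218 - 36000 - 14257200) - 7362 = -14292982 - 7362 = -14300344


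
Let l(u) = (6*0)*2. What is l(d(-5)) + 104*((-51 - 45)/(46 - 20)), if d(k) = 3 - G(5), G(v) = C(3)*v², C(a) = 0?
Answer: -384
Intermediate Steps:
G(v) = 0 (G(v) = 0*v² = 0)
d(k) = 3 (d(k) = 3 - 1*0 = 3 + 0 = 3)
l(u) = 0 (l(u) = 0*2 = 0)
l(d(-5)) + 104*((-51 - 45)/(46 - 20)) = 0 + 104*((-51 - 45)/(46 - 20)) = 0 + 104*(-96/26) = 0 + 104*(-96*1/26) = 0 + 104*(-48/13) = 0 - 384 = -384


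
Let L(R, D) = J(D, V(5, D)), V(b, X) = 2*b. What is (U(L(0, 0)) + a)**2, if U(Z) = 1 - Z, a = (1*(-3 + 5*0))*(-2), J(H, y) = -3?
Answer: 100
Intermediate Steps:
a = 6 (a = (1*(-3 + 0))*(-2) = (1*(-3))*(-2) = -3*(-2) = 6)
L(R, D) = -3
(U(L(0, 0)) + a)**2 = ((1 - 1*(-3)) + 6)**2 = ((1 + 3) + 6)**2 = (4 + 6)**2 = 10**2 = 100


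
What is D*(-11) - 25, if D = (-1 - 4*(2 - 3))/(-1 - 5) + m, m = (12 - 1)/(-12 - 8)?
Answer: -269/20 ≈ -13.450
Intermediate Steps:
m = -11/20 (m = 11/(-20) = 11*(-1/20) = -11/20 ≈ -0.55000)
D = -21/20 (D = (-1 - 4*(2 - 3))/(-1 - 5) - 11/20 = (-1 - 4*(-1))/(-6) - 11/20 = (-1 + 4)*(-⅙) - 11/20 = 3*(-⅙) - 11/20 = -½ - 11/20 = -21/20 ≈ -1.0500)
D*(-11) - 25 = -21/20*(-11) - 25 = 231/20 - 25 = -269/20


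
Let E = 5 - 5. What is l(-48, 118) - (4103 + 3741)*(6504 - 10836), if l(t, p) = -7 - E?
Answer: 33980201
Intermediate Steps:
E = 0
l(t, p) = -7 (l(t, p) = -7 - 1*0 = -7 + 0 = -7)
l(-48, 118) - (4103 + 3741)*(6504 - 10836) = -7 - (4103 + 3741)*(6504 - 10836) = -7 - 7844*(-4332) = -7 - 1*(-33980208) = -7 + 33980208 = 33980201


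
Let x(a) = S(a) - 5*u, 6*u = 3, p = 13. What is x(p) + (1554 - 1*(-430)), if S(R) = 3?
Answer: 3969/2 ≈ 1984.5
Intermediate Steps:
u = ½ (u = (⅙)*3 = ½ ≈ 0.50000)
x(a) = ½ (x(a) = 3 - 5*½ = 3 - 5/2 = ½)
x(p) + (1554 - 1*(-430)) = ½ + (1554 - 1*(-430)) = ½ + (1554 + 430) = ½ + 1984 = 3969/2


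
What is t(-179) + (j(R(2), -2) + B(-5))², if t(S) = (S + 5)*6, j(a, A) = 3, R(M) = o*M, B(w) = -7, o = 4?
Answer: -1028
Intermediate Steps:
R(M) = 4*M
t(S) = 30 + 6*S (t(S) = (5 + S)*6 = 30 + 6*S)
t(-179) + (j(R(2), -2) + B(-5))² = (30 + 6*(-179)) + (3 - 7)² = (30 - 1074) + (-4)² = -1044 + 16 = -1028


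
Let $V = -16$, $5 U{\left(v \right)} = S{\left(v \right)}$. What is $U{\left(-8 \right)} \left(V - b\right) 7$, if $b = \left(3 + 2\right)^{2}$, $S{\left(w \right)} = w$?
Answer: $\frac{2296}{5} \approx 459.2$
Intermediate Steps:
$U{\left(v \right)} = \frac{v}{5}$
$b = 25$ ($b = 5^{2} = 25$)
$U{\left(-8 \right)} \left(V - b\right) 7 = \frac{1}{5} \left(-8\right) \left(-16 - 25\right) 7 = - \frac{8 \left(-16 - 25\right)}{5} \cdot 7 = \left(- \frac{8}{5}\right) \left(-41\right) 7 = \frac{328}{5} \cdot 7 = \frac{2296}{5}$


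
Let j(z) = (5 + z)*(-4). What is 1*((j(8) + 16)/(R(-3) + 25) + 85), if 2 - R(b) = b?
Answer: 419/5 ≈ 83.800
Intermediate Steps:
j(z) = -20 - 4*z
R(b) = 2 - b
1*((j(8) + 16)/(R(-3) + 25) + 85) = 1*(((-20 - 4*8) + 16)/((2 - 1*(-3)) + 25) + 85) = 1*(((-20 - 32) + 16)/((2 + 3) + 25) + 85) = 1*((-52 + 16)/(5 + 25) + 85) = 1*(-36/30 + 85) = 1*(-36*1/30 + 85) = 1*(-6/5 + 85) = 1*(419/5) = 419/5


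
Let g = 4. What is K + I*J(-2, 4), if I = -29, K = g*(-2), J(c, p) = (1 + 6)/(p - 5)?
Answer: 195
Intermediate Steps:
J(c, p) = 7/(-5 + p)
K = -8 (K = 4*(-2) = -8)
K + I*J(-2, 4) = -8 - 203/(-5 + 4) = -8 - 203/(-1) = -8 - 203*(-1) = -8 - 29*(-7) = -8 + 203 = 195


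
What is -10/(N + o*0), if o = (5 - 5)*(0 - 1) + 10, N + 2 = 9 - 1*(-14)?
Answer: -10/21 ≈ -0.47619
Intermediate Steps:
N = 21 (N = -2 + (9 - 1*(-14)) = -2 + (9 + 14) = -2 + 23 = 21)
o = 10 (o = 0*(-1) + 10 = 0 + 10 = 10)
-10/(N + o*0) = -10/(21 + 10*0) = -10/(21 + 0) = -10/21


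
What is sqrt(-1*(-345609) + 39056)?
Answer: sqrt(384665) ≈ 620.21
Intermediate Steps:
sqrt(-1*(-345609) + 39056) = sqrt(345609 + 39056) = sqrt(384665)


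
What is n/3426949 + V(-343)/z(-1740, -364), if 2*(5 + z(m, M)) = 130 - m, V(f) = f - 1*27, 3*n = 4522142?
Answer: 13389289/318706257 ≈ 0.042011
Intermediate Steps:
n = 4522142/3 (n = (⅓)*4522142 = 4522142/3 ≈ 1.5074e+6)
V(f) = -27 + f (V(f) = f - 27 = -27 + f)
z(m, M) = 60 - m/2 (z(m, M) = -5 + (130 - m)/2 = -5 + (65 - m/2) = 60 - m/2)
n/3426949 + V(-343)/z(-1740, -364) = (4522142/3)/3426949 + (-27 - 343)/(60 - ½*(-1740)) = (4522142/3)*(1/3426949) - 370/(60 + 870) = 4522142/10280847 - 370/930 = 4522142/10280847 - 370*1/930 = 4522142/10280847 - 37/93 = 13389289/318706257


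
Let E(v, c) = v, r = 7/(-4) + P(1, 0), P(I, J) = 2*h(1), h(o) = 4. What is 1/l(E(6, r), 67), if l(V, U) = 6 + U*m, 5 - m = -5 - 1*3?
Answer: 1/877 ≈ 0.0011403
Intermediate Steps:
P(I, J) = 8 (P(I, J) = 2*4 = 8)
m = 13 (m = 5 - (-5 - 1*3) = 5 - (-5 - 3) = 5 - 1*(-8) = 5 + 8 = 13)
r = 25/4 (r = 7/(-4) + 8 = 7*(-1/4) + 8 = -7/4 + 8 = 25/4 ≈ 6.2500)
l(V, U) = 6 + 13*U (l(V, U) = 6 + U*13 = 6 + 13*U)
1/l(E(6, r), 67) = 1/(6 + 13*67) = 1/(6 + 871) = 1/877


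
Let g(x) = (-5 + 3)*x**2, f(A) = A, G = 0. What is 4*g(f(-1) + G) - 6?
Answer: -14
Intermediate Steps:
g(x) = -2*x**2
4*g(f(-1) + G) - 6 = 4*(-2*(-1 + 0)**2) - 6 = 4*(-2*(-1)**2) - 6 = 4*(-2*1) - 6 = 4*(-2) - 6 = -8 - 6 = -14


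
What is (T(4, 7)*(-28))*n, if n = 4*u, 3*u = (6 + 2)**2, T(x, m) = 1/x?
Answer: -1792/3 ≈ -597.33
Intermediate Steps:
u = 64/3 (u = (6 + 2)**2/3 = (1/3)*8**2 = (1/3)*64 = 64/3 ≈ 21.333)
n = 256/3 (n = 4*(64/3) = 256/3 ≈ 85.333)
(T(4, 7)*(-28))*n = (-28/4)*(256/3) = ((1/4)*(-28))*(256/3) = -7*256/3 = -1792/3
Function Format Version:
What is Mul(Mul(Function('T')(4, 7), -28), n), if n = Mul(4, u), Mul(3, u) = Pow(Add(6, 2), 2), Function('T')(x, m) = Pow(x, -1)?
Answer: Rational(-1792, 3) ≈ -597.33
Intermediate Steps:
u = Rational(64, 3) (u = Mul(Rational(1, 3), Pow(Add(6, 2), 2)) = Mul(Rational(1, 3), Pow(8, 2)) = Mul(Rational(1, 3), 64) = Rational(64, 3) ≈ 21.333)
n = Rational(256, 3) (n = Mul(4, Rational(64, 3)) = Rational(256, 3) ≈ 85.333)
Mul(Mul(Function('T')(4, 7), -28), n) = Mul(Mul(Pow(4, -1), -28), Rational(256, 3)) = Mul(Mul(Rational(1, 4), -28), Rational(256, 3)) = Mul(-7, Rational(256, 3)) = Rational(-1792, 3)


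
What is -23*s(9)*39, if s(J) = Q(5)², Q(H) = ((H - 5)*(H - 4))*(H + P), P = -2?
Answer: 0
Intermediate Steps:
Q(H) = (-5 + H)*(-4 + H)*(-2 + H) (Q(H) = ((H - 5)*(H - 4))*(H - 2) = ((-5 + H)*(-4 + H))*(-2 + H) = (-5 + H)*(-4 + H)*(-2 + H))
s(J) = 0 (s(J) = (-40 + 5³ - 11*5² + 38*5)² = (-40 + 125 - 11*25 + 190)² = (-40 + 125 - 275 + 190)² = 0² = 0)
-23*s(9)*39 = -23*0*39 = 0*39 = 0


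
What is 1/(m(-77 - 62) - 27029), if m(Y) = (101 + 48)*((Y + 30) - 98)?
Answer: -1/57872 ≈ -1.7280e-5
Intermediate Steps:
m(Y) = -10132 + 149*Y (m(Y) = 149*((30 + Y) - 98) = 149*(-68 + Y) = -10132 + 149*Y)
1/(m(-77 - 62) - 27029) = 1/((-10132 + 149*(-77 - 62)) - 27029) = 1/((-10132 + 149*(-139)) - 27029) = 1/((-10132 - 20711) - 27029) = 1/(-30843 - 27029) = 1/(-57872) = -1/57872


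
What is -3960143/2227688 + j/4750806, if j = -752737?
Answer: -10245367153657/5291656758264 ≈ -1.9361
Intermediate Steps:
-3960143/2227688 + j/4750806 = -3960143/2227688 - 752737/4750806 = -10245367153657/5291656758264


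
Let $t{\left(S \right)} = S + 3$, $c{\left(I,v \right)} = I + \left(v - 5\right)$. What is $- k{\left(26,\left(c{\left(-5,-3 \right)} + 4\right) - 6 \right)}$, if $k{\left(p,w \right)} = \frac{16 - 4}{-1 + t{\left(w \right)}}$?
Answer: $\frac{12}{13} \approx 0.92308$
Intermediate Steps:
$c{\left(I,v \right)} = -5 + I + v$ ($c{\left(I,v \right)} = I + \left(-5 + v\right) = -5 + I + v$)
$t{\left(S \right)} = 3 + S$
$k{\left(p,w \right)} = \frac{12}{2 + w}$ ($k{\left(p,w \right)} = \frac{16 - 4}{-1 + \left(3 + w\right)} = \frac{12}{2 + w}$)
$- k{\left(26,\left(c{\left(-5,-3 \right)} + 4\right) - 6 \right)} = - \frac{12}{2 + \left(\left(\left(-5 - 5 - 3\right) + 4\right) - 6\right)} = - \frac{12}{2 + \left(\left(-13 + 4\right) - 6\right)} = - \frac{12}{2 - 15} = - \frac{12}{-13} = - \frac{12 \left(-1\right)}{13} = \left(-1\right) \left(- \frac{12}{13}\right) = \frac{12}{13}$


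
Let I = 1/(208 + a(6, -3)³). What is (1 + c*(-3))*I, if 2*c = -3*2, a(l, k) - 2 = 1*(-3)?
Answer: 10/207 ≈ 0.048309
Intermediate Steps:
a(l, k) = -1 (a(l, k) = 2 + 1*(-3) = 2 - 3 = -1)
c = -3 (c = (-3*2)/2 = (½)*(-6) = -3)
I = 1/207 (I = 1/(208 + (-1)³) = 1/(208 - 1) = 1/207 ≈ 0.0048309)
(1 + c*(-3))*I = (1 - 3*(-3))*(1/207) = (1 + 9)*(1/207) = 10*(1/207) = 10/207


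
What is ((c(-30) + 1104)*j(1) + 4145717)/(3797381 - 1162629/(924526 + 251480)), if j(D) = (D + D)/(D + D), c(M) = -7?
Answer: 125043029356/114506196863 ≈ 1.0920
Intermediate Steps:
j(D) = 1 (j(D) = (2*D)/((2*D)) = (2*D)*(1/(2*D)) = 1)
((c(-30) + 1104)*j(1) + 4145717)/(3797381 - 1162629/(924526 + 251480)) = ((-7 + 1104)*1 + 4145717)/(3797381 - 1162629/(924526 + 251480)) = (1097*1 + 4145717)/(3797381 - 1162629/1176006) = (1097 + 4145717)/(3797381 - 1162629*1/1176006) = 4146814/(3797381 - 29811/30154) = 4146814/(114506196863/30154) = 4146814*(30154/114506196863) = 125043029356/114506196863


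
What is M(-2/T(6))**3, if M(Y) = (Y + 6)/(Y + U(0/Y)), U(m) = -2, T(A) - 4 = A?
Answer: -24389/1331 ≈ -18.324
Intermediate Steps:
T(A) = 4 + A
M(Y) = (6 + Y)/(-2 + Y) (M(Y) = (Y + 6)/(Y - 2) = (6 + Y)/(-2 + Y))
M(-2/T(6))**3 = ((6 - 2/(4 + 6))/(-2 - 2/(4 + 6)))**3 = ((6 - 2/10)/(-2 - 2/10))**3 = ((6 - 2*1/10)/(-2 - 2*1/10))**3 = ((6 - 1/5)/(-2 - 1/5))**3 = ((29/5)/(-11/5))**3 = (-5/11*29/5)**3 = (-29/11)**3 = -24389/1331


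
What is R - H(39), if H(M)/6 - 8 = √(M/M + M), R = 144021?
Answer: 143973 - 12*√10 ≈ 1.4394e+5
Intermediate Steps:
H(M) = 48 + 6*√(1 + M) (H(M) = 48 + 6*√(M/M + M) = 48 + 6*√(1 + M))
R - H(39) = 144021 - (48 + 6*√(1 + 39)) = 144021 - (48 + 6*√40) = 144021 - (48 + 6*(2*√10)) = 144021 - (48 + 12*√10) = 144021 + (-48 - 12*√10) = 143973 - 12*√10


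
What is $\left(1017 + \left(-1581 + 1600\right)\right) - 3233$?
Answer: $-2197$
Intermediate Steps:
$\left(1017 + \left(-1581 + 1600\right)\right) - 3233 = \left(1017 + 19\right) - 3233 = 1036 - 3233 = -2197$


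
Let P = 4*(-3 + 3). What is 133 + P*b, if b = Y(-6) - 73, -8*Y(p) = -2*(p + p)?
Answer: 133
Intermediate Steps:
Y(p) = p/2 (Y(p) = -(-1)*(p + p)/4 = -(-1)*2*p/4 = -(-1)*p/2 = p/2)
P = 0 (P = 4*0 = 0)
b = -76 (b = (½)*(-6) - 73 = -3 - 73 = -76)
133 + P*b = 133 + 0*(-76) = 133 + 0 = 133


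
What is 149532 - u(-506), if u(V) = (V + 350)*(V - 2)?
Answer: 70284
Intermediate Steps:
u(V) = (-2 + V)*(350 + V) (u(V) = (350 + V)*(-2 + V) = (-2 + V)*(350 + V))
149532 - u(-506) = 149532 - (-700 + (-506)² + 348*(-506)) = 149532 - (-700 + 256036 - 176088) = 149532 - 1*79248 = 149532 - 79248 = 70284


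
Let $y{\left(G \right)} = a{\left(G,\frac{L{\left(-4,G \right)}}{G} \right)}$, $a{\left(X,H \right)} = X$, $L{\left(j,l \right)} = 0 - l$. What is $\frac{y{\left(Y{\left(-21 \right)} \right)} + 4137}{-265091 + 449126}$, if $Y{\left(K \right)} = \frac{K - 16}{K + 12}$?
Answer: $\frac{7454}{331263} \approx 0.022502$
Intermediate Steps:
$L{\left(j,l \right)} = - l$
$Y{\left(K \right)} = \frac{-16 + K}{12 + K}$
$y{\left(G \right)} = G$
$\frac{y{\left(Y{\left(-21 \right)} \right)} + 4137}{-265091 + 449126} = \frac{\frac{-16 - 21}{12 - 21} + 4137}{-265091 + 449126} = \frac{\frac{1}{-9} \left(-37\right) + 4137}{184035} = \left(\left(- \frac{1}{9}\right) \left(-37\right) + 4137\right) \frac{1}{184035} = \left(\frac{37}{9} + 4137\right) \frac{1}{184035} = \frac{37270}{9} \cdot \frac{1}{184035} = \frac{7454}{331263}$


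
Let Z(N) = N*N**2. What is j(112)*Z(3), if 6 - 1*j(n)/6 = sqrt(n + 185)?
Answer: 972 - 486*sqrt(33) ≈ -1819.9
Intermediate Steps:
Z(N) = N**3
j(n) = 36 - 6*sqrt(185 + n) (j(n) = 36 - 6*sqrt(n + 185) = 36 - 6*sqrt(185 + n))
j(112)*Z(3) = (36 - 6*sqrt(185 + 112))*3**3 = (36 - 18*sqrt(33))*27 = 972 - 486*sqrt(33)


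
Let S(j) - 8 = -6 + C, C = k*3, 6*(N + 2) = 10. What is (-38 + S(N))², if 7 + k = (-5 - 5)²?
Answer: 59049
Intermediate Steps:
N = -⅓ (N = -2 + (⅙)*10 = -2 + 5/3 = -⅓ ≈ -0.33333)
k = 93 (k = -7 + (-5 - 5)² = -7 + (-10)² = -7 + 100 = 93)
C = 279 (C = 93*3 = 279)
S(j) = 281 (S(j) = 8 + (-6 + 279) = 8 + 273 = 281)
(-38 + S(N))² = (-38 + 281)² = 243² = 59049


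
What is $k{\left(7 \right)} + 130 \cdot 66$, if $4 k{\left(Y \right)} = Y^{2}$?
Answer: $\frac{34369}{4} \approx 8592.3$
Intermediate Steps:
$k{\left(Y \right)} = \frac{Y^{2}}{4}$
$k{\left(7 \right)} + 130 \cdot 66 = \frac{7^{2}}{4} + 130 \cdot 66 = \frac{1}{4} \cdot 49 + 8580 = \frac{49}{4} + 8580 = \frac{34369}{4}$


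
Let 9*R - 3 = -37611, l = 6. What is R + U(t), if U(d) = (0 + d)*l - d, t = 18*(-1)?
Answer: -12806/3 ≈ -4268.7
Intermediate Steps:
R = -12536/3 (R = ⅓ + (⅑)*(-37611) = ⅓ - 4179 = -12536/3 ≈ -4178.7)
t = -18
U(d) = 5*d (U(d) = (0 + d)*6 - d = d*6 - d = 6*d - d = 5*d)
R + U(t) = -12536/3 + 5*(-18) = -12536/3 - 90 = -12806/3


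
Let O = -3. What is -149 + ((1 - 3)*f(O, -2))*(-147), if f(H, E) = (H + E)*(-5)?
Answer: 7201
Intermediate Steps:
f(H, E) = -5*E - 5*H (f(H, E) = (E + H)*(-5) = -5*E - 5*H)
-149 + ((1 - 3)*f(O, -2))*(-147) = -149 + ((1 - 3)*(-5*(-2) - 5*(-3)))*(-147) = -149 - 2*(10 + 15)*(-147) = -149 - 2*25*(-147) = -149 - 50*(-147) = -149 + 7350 = 7201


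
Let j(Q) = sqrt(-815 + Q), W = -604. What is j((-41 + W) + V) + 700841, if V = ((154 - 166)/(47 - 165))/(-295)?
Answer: 700841 + I*sqrt(127056530)/295 ≈ 7.0084e+5 + 38.21*I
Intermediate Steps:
V = -6/17405 (V = -12/(-118)*(-1/295) = -12*(-1/118)*(-1/295) = (6/59)*(-1/295) = -6/17405 ≈ -0.00034473)
j((-41 + W) + V) + 700841 = sqrt(-815 + ((-41 - 604) - 6/17405)) + 700841 = sqrt(-815 + (-645 - 6/17405)) + 700841 = sqrt(-815 - 11226231/17405) + 700841 = sqrt(-25411306/17405) + 700841 = I*sqrt(127056530)/295 + 700841 = 700841 + I*sqrt(127056530)/295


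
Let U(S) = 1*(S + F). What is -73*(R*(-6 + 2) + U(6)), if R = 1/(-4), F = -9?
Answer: 146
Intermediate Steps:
R = -¼ (R = 1*(-¼) = -¼ ≈ -0.25000)
U(S) = -9 + S (U(S) = 1*(S - 9) = 1*(-9 + S) = -9 + S)
-73*(R*(-6 + 2) + U(6)) = -73*(-(-6 + 2)/4 + (-9 + 6)) = -73*(-¼*(-4) - 3) = -73*(1 - 3) = -73*(-2) = 146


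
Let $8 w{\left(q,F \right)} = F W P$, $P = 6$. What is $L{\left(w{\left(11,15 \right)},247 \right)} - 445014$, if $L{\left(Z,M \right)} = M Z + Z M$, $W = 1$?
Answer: $- \frac{878913}{2} \approx -4.3946 \cdot 10^{5}$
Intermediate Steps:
$w{\left(q,F \right)} = \frac{3 F}{4}$ ($w{\left(q,F \right)} = \frac{F 1 \cdot 6}{8} = \frac{F 6}{8} = \frac{6 F}{8} = \frac{3 F}{4}$)
$L{\left(Z,M \right)} = 2 M Z$ ($L{\left(Z,M \right)} = M Z + M Z = 2 M Z$)
$L{\left(w{\left(11,15 \right)},247 \right)} - 445014 = 2 \cdot 247 \cdot \frac{3}{4} \cdot 15 - 445014 = 2 \cdot 247 \cdot \frac{45}{4} - 445014 = \frac{11115}{2} - 445014 = - \frac{878913}{2}$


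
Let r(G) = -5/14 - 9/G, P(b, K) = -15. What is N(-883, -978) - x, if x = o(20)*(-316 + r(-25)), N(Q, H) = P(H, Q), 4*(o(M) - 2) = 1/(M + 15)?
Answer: 30343319/49000 ≈ 619.25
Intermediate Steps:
o(M) = 2 + 1/(4*(15 + M)) (o(M) = 2 + 1/(4*(M + 15)) = 2 + 1/(4*(15 + M)))
N(Q, H) = -15
r(G) = -5/14 - 9/G (r(G) = -5*1/14 - 9/G = -5/14 - 9/G)
x = -31078319/49000 (x = ((121 + 8*20)/(4*(15 + 20)))*(-316 + (-5/14 - 9/(-25))) = ((¼)*(121 + 160)/35)*(-316 + (-5/14 - 9*(-1/25))) = ((¼)*(1/35)*281)*(-316 + (-5/14 + 9/25)) = 281*(-316 + 1/350)/140 = (281/140)*(-110599/350) = -31078319/49000 ≈ -634.25)
N(-883, -978) - x = -15 - 1*(-31078319/49000) = -15 + 31078319/49000 = 30343319/49000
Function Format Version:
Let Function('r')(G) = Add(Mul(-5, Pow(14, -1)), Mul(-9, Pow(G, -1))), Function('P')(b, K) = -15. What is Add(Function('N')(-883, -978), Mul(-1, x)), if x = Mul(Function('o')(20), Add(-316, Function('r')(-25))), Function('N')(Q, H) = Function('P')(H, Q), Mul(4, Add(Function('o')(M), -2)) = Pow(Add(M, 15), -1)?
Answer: Rational(30343319, 49000) ≈ 619.25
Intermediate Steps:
Function('o')(M) = Add(2, Mul(Rational(1, 4), Pow(Add(15, M), -1))) (Function('o')(M) = Add(2, Mul(Rational(1, 4), Pow(Add(M, 15), -1))) = Add(2, Mul(Rational(1, 4), Pow(Add(15, M), -1))))
Function('N')(Q, H) = -15
Function('r')(G) = Add(Rational(-5, 14), Mul(-9, Pow(G, -1))) (Function('r')(G) = Add(Mul(-5, Rational(1, 14)), Mul(-9, Pow(G, -1))) = Add(Rational(-5, 14), Mul(-9, Pow(G, -1))))
x = Rational(-31078319, 49000) (x = Mul(Mul(Rational(1, 4), Pow(Add(15, 20), -1), Add(121, Mul(8, 20))), Add(-316, Add(Rational(-5, 14), Mul(-9, Pow(-25, -1))))) = Mul(Mul(Rational(1, 4), Pow(35, -1), Add(121, 160)), Add(-316, Add(Rational(-5, 14), Mul(-9, Rational(-1, 25))))) = Mul(Mul(Rational(1, 4), Rational(1, 35), 281), Add(-316, Add(Rational(-5, 14), Rational(9, 25)))) = Mul(Rational(281, 140), Add(-316, Rational(1, 350))) = Mul(Rational(281, 140), Rational(-110599, 350)) = Rational(-31078319, 49000) ≈ -634.25)
Add(Function('N')(-883, -978), Mul(-1, x)) = Add(-15, Mul(-1, Rational(-31078319, 49000))) = Add(-15, Rational(31078319, 49000)) = Rational(30343319, 49000)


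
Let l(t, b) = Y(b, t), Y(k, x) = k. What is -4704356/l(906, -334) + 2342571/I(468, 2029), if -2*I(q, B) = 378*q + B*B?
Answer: 10098870107896/717055415 ≈ 14084.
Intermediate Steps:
l(t, b) = b
I(q, B) = -189*q - B²/2 (I(q, B) = -(378*q + B*B)/2 = -(378*q + B²)/2 = -(B² + 378*q)/2 = -189*q - B²/2)
-4704356/l(906, -334) + 2342571/I(468, 2029) = -4704356/(-334) + 2342571/(-189*468 - ½*2029²) = -4704356*(-1/334) + 2342571/(-88452 - ½*4116841) = 2352178/167 + 2342571/(-88452 - 4116841/2) = 2352178/167 + 2342571/(-4293745/2) = 2352178/167 + 2342571*(-2/4293745) = 2352178/167 - 4685142/4293745 = 10098870107896/717055415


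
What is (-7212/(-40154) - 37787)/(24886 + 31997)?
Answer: -758645993/1142039991 ≈ -0.66429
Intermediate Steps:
(-7212/(-40154) - 37787)/(24886 + 31997) = (-7212*(-1/40154) - 37787)/56883 = (3606/20077 - 37787)*(1/56883) = -758645993/20077*1/56883 = -758645993/1142039991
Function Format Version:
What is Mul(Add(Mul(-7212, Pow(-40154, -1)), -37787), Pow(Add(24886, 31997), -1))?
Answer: Rational(-758645993, 1142039991) ≈ -0.66429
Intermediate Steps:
Mul(Add(Mul(-7212, Pow(-40154, -1)), -37787), Pow(Add(24886, 31997), -1)) = Mul(Add(Mul(-7212, Rational(-1, 40154)), -37787), Pow(56883, -1)) = Mul(Add(Rational(3606, 20077), -37787), Rational(1, 56883)) = Mul(Rational(-758645993, 20077), Rational(1, 56883)) = Rational(-758645993, 1142039991)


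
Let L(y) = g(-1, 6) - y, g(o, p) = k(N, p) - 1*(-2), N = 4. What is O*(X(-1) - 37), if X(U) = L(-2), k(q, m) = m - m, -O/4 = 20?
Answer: 2640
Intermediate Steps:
O = -80 (O = -4*20 = -80)
k(q, m) = 0
g(o, p) = 2 (g(o, p) = 0 - 1*(-2) = 0 + 2 = 2)
L(y) = 2 - y
X(U) = 4 (X(U) = 2 - 1*(-2) = 2 + 2 = 4)
O*(X(-1) - 37) = -80*(4 - 37) = -80*(-33) = 2640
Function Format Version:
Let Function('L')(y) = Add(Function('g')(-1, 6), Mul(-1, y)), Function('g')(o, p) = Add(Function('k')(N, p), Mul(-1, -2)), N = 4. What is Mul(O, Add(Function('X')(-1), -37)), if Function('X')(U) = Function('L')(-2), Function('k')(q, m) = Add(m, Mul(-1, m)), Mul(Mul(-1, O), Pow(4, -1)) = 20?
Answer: 2640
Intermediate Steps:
O = -80 (O = Mul(-4, 20) = -80)
Function('k')(q, m) = 0
Function('g')(o, p) = 2 (Function('g')(o, p) = Add(0, Mul(-1, -2)) = Add(0, 2) = 2)
Function('L')(y) = Add(2, Mul(-1, y))
Function('X')(U) = 4 (Function('X')(U) = Add(2, Mul(-1, -2)) = Add(2, 2) = 4)
Mul(O, Add(Function('X')(-1), -37)) = Mul(-80, Add(4, -37)) = Mul(-80, -33) = 2640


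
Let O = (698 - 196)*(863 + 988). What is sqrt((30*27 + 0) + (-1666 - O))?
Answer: I*sqrt(930058) ≈ 964.4*I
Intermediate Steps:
O = 929202 (O = 502*1851 = 929202)
sqrt((30*27 + 0) + (-1666 - O)) = sqrt((30*27 + 0) + (-1666 - 1*929202)) = sqrt((810 + 0) + (-1666 - 929202)) = sqrt(810 - 930868) = sqrt(-930058) = I*sqrt(930058)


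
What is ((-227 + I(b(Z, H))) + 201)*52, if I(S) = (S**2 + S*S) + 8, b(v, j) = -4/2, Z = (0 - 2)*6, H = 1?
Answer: -520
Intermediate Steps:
Z = -12 (Z = -2*6 = -12)
b(v, j) = -2 (b(v, j) = -4*1/2 = -2)
I(S) = 8 + 2*S**2 (I(S) = (S**2 + S**2) + 8 = 2*S**2 + 8 = 8 + 2*S**2)
((-227 + I(b(Z, H))) + 201)*52 = ((-227 + (8 + 2*(-2)**2)) + 201)*52 = ((-227 + (8 + 2*4)) + 201)*52 = ((-227 + (8 + 8)) + 201)*52 = ((-227 + 16) + 201)*52 = (-211 + 201)*52 = -10*52 = -520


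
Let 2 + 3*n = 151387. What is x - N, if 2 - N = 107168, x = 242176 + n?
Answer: 1199411/3 ≈ 3.9980e+5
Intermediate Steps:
n = 151385/3 (n = -⅔ + (⅓)*151387 = -⅔ + 151387/3 = 151385/3 ≈ 50462.)
x = 877913/3 (x = 242176 + 151385/3 = 877913/3 ≈ 2.9264e+5)
N = -107166 (N = 2 - 1*107168 = 2 - 107168 = -107166)
x - N = 877913/3 - 1*(-107166) = 877913/3 + 107166 = 1199411/3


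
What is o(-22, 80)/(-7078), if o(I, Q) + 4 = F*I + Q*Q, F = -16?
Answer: -3374/3539 ≈ -0.95338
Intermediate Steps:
o(I, Q) = -4 + Q² - 16*I (o(I, Q) = -4 + (-16*I + Q*Q) = -4 + (-16*I + Q²) = -4 + (Q² - 16*I) = -4 + Q² - 16*I)
o(-22, 80)/(-7078) = (-4 + 80² - 16*(-22))/(-7078) = (-4 + 6400 + 352)*(-1/7078) = 6748*(-1/7078) = -3374/3539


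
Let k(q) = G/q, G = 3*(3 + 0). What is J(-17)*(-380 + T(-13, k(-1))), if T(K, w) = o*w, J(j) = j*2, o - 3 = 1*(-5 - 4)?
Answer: 11084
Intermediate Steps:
o = -6 (o = 3 + 1*(-5 - 4) = 3 + 1*(-9) = 3 - 9 = -6)
J(j) = 2*j
G = 9 (G = 3*3 = 9)
k(q) = 9/q
T(K, w) = -6*w
J(-17)*(-380 + T(-13, k(-1))) = (2*(-17))*(-380 - 54/(-1)) = -34*(-380 - 54*(-1)) = -34*(-380 - 6*(-9)) = -34*(-380 + 54) = -34*(-326) = 11084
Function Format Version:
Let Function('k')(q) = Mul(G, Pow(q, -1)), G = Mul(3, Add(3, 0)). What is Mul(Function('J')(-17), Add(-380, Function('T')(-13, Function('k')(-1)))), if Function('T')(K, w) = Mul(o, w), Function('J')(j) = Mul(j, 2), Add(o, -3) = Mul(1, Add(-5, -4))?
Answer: 11084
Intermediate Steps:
o = -6 (o = Add(3, Mul(1, Add(-5, -4))) = Add(3, Mul(1, -9)) = Add(3, -9) = -6)
Function('J')(j) = Mul(2, j)
G = 9 (G = Mul(3, 3) = 9)
Function('k')(q) = Mul(9, Pow(q, -1))
Function('T')(K, w) = Mul(-6, w)
Mul(Function('J')(-17), Add(-380, Function('T')(-13, Function('k')(-1)))) = Mul(Mul(2, -17), Add(-380, Mul(-6, Mul(9, Pow(-1, -1))))) = Mul(-34, Add(-380, Mul(-6, Mul(9, -1)))) = Mul(-34, Add(-380, Mul(-6, -9))) = Mul(-34, Add(-380, 54)) = Mul(-34, -326) = 11084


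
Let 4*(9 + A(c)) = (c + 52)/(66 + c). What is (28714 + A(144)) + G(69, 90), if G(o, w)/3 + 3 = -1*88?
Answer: 852967/30 ≈ 28432.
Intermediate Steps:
G(o, w) = -273 (G(o, w) = -9 + 3*(-1*88) = -9 + 3*(-88) = -9 - 264 = -273)
A(c) = -9 + (52 + c)/(4*(66 + c)) (A(c) = -9 + ((c + 52)/(66 + c))/4 = -9 + ((52 + c)/(66 + c))/4 = -9 + (52 + c)/(4*(66 + c)))
(28714 + A(144)) + G(69, 90) = (28714 + 7*(-332 - 5*144)/(4*(66 + 144))) - 273 = (28714 + (7/4)*(-332 - 720)/210) - 273 = (28714 + (7/4)*(1/210)*(-1052)) - 273 = (28714 - 263/30) - 273 = 861157/30 - 273 = 852967/30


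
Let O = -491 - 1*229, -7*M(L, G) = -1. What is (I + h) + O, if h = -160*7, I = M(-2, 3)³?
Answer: -631119/343 ≈ -1840.0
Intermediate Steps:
M(L, G) = ⅐ (M(L, G) = -⅐*(-1) = ⅐)
O = -720 (O = -491 - 229 = -720)
I = 1/343 (I = (⅐)³ = 1/343 ≈ 0.0029155)
h = -1120
(I + h) + O = (1/343 - 1120) - 720 = -384159/343 - 720 = -631119/343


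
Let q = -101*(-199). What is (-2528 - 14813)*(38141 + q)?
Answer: -1009939840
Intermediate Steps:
q = 20099
(-2528 - 14813)*(38141 + q) = (-2528 - 14813)*(38141 + 20099) = -17341*58240 = -1009939840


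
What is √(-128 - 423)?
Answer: I*√551 ≈ 23.473*I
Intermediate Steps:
√(-128 - 423) = √(-551) = I*√551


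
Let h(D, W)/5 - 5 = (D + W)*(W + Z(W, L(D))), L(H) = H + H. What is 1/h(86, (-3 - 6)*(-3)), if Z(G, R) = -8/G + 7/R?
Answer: 4644/70289665 ≈ 6.6069e-5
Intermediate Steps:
L(H) = 2*H
h(D, W) = 25 + 5*(D + W)*(W - 8/W + 7/(2*D)) (h(D, W) = 25 + 5*((D + W)*(W + (-8/W + 7/((2*D))))) = 25 + 5*((D + W)*(W + (-8/W + 7*(1/(2*D))))) = 25 + 5*((D + W)*(W + (-8/W + 7/(2*D)))) = 25 + 5*((D + W)*(W - 8/W + 7/(2*D))) = 25 + 5*(D + W)*(W - 8/W + 7/(2*D)))
1/h(86, (-3 - 6)*(-3)) = 1/(5/2 + 5*((-3 - 6)*(-3))² - 40*86/(-3 - 6)*(-3) + 5*86*((-3 - 6)*(-3)) + (35/2)*((-3 - 6)*(-3))/86) = 1/(5/2 + 5*(-9*(-3))² - 40*86/(-9*(-3)) + 5*86*(-9*(-3)) + (35/2)*(-9*(-3))*(1/86)) = 1/(5/2 + 5*27² - 40*86/27 + 5*86*27 + (35/2)*27*(1/86)) = 1/(5/2 + 5*729 - 40*86*1/27 + 11610 + 945/172) = 1/(5/2 + 3645 - 3440/27 + 11610 + 945/172) = 1/(70289665/4644) = 4644/70289665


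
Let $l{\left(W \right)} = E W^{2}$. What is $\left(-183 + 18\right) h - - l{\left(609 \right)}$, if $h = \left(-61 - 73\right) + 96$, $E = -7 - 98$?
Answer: $-38936235$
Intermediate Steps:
$E = -105$ ($E = -7 - 98 = -105$)
$l{\left(W \right)} = - 105 W^{2}$
$h = -38$ ($h = -134 + 96 = -38$)
$\left(-183 + 18\right) h - - l{\left(609 \right)} = \left(-183 + 18\right) \left(-38\right) - - \left(-105\right) 609^{2} = \left(-165\right) \left(-38\right) - - \left(-105\right) 370881 = 6270 - \left(-1\right) \left(-38942505\right) = 6270 - 38942505 = -38936235$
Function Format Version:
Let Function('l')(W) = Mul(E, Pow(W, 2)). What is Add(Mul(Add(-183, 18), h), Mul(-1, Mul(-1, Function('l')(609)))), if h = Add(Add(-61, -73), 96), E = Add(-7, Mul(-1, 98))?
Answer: -38936235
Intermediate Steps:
E = -105 (E = Add(-7, -98) = -105)
Function('l')(W) = Mul(-105, Pow(W, 2))
h = -38 (h = Add(-134, 96) = -38)
Add(Mul(Add(-183, 18), h), Mul(-1, Mul(-1, Function('l')(609)))) = Add(Mul(Add(-183, 18), -38), Mul(-1, Mul(-1, Mul(-105, Pow(609, 2))))) = Add(Mul(-165, -38), Mul(-1, Mul(-1, Mul(-105, 370881)))) = Add(6270, Mul(-1, Mul(-1, -38942505))) = Add(6270, Mul(-1, 38942505)) = Add(6270, -38942505) = -38936235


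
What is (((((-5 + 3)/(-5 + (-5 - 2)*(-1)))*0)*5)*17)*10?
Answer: 0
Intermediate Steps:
(((((-5 + 3)/(-5 + (-5 - 2)*(-1)))*0)*5)*17)*10 = (((-2/(-5 - 7*(-1))*0)*5)*17)*10 = (((-2/(-5 + 7)*0)*5)*17)*10 = (((-2/2*0)*5)*17)*10 = (((-2*½*0)*5)*17)*10 = ((-1*0*5)*17)*10 = ((0*5)*17)*10 = (0*17)*10 = 0*10 = 0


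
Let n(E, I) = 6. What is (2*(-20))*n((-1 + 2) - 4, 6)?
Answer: -240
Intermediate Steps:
(2*(-20))*n((-1 + 2) - 4, 6) = (2*(-20))*6 = -40*6 = -240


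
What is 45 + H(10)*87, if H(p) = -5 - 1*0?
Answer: -390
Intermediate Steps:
H(p) = -5 (H(p) = -5 + 0 = -5)
45 + H(10)*87 = 45 - 5*87 = 45 - 435 = -390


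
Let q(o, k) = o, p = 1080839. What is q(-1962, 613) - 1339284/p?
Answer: -2121945402/1080839 ≈ -1963.2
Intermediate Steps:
q(-1962, 613) - 1339284/p = -1962 - 1339284/1080839 = -2121945402/1080839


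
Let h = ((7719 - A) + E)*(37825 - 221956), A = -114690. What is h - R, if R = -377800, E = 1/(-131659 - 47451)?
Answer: -4036944846772559/179110 ≈ -2.2539e+10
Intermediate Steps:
E = -1/179110 (E = 1/(-179110) = -1/179110 ≈ -5.5832e-6)
h = -4037012514530559/179110 (h = ((7719 - 1*(-114690)) - 1/179110)*(37825 - 221956) = ((7719 + 114690) - 1/179110)*(-184131) = (122409 - 1/179110)*(-184131) = (21924675989/179110)*(-184131) = -4037012514530559/179110 ≈ -2.2539e+10)
h - R = -4037012514530559/179110 - 1*(-377800) = -4037012514530559/179110 + 377800 = -4036944846772559/179110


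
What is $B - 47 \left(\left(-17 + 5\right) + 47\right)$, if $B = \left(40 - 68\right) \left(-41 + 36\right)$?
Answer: $-1505$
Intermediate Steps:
$B = 140$ ($B = \left(-28\right) \left(-5\right) = 140$)
$B - 47 \left(\left(-17 + 5\right) + 47\right) = 140 - 47 \left(\left(-17 + 5\right) + 47\right) = 140 - 47 \left(-12 + 47\right) = 140 - 1645 = -1505$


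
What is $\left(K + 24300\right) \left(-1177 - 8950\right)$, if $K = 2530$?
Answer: $-271707410$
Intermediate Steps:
$\left(K + 24300\right) \left(-1177 - 8950\right) = \left(2530 + 24300\right) \left(-1177 - 8950\right) = 26830 \left(-10127\right) = -271707410$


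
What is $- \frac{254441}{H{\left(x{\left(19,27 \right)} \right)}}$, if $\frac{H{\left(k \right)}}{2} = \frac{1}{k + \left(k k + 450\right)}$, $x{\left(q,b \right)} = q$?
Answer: $-105593015$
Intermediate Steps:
$H{\left(k \right)} = \frac{2}{450 + k + k^{2}}$ ($H{\left(k \right)} = \frac{2}{k + \left(k k + 450\right)} = \frac{2}{k + \left(k^{2} + 450\right)} = \frac{2}{k + \left(450 + k^{2}\right)} = \frac{2}{450 + k + k^{2}}$)
$- \frac{254441}{H{\left(x{\left(19,27 \right)} \right)}} = - \frac{254441}{2 \frac{1}{450 + 19 + 19^{2}}} = - \frac{254441}{2 \frac{1}{450 + 19 + 361}} = - \frac{254441}{2 \cdot \frac{1}{830}} = - 254441 \frac{1}{\frac{1}{415}} = \left(-254441\right) 415 = -105593015$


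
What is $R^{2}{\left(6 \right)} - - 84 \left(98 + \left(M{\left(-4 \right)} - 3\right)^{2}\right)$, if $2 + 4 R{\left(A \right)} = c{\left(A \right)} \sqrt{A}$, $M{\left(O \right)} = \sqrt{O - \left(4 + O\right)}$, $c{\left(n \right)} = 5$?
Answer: $\frac{69293}{8} - 1008 i - \frac{5 \sqrt{6}}{4} \approx 8658.6 - 1008.0 i$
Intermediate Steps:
$M{\left(O \right)} = 2 i$ ($M{\left(O \right)} = \sqrt{-4} = 2 i$)
$R{\left(A \right)} = - \frac{1}{2} + \frac{5 \sqrt{A}}{4}$
$R^{2}{\left(6 \right)} - - 84 \left(98 + \left(M{\left(-4 \right)} - 3\right)^{2}\right) = \left(- \frac{1}{2} + \frac{5 \sqrt{6}}{4}\right)^{2} - - 84 \left(98 + \left(2 i - 3\right)^{2}\right) = \left(- \frac{1}{2} + \frac{5 \sqrt{6}}{4}\right)^{2} - - 84 \left(98 + \left(-3 + 2 i\right)^{2}\right) = \left(- \frac{1}{2} + \frac{5 \sqrt{6}}{4}\right)^{2} - \left(-8232 - 84 \left(-3 + 2 i\right)^{2}\right) = \left(- \frac{1}{2} + \frac{5 \sqrt{6}}{4}\right)^{2} + \left(8232 + 84 \left(-3 + 2 i\right)^{2}\right) = 8232 + \left(- \frac{1}{2} + \frac{5 \sqrt{6}}{4}\right)^{2} + 84 \left(-3 + 2 i\right)^{2}$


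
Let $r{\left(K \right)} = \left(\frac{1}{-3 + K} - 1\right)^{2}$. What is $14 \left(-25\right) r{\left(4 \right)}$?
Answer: $0$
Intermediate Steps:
$r{\left(K \right)} = \left(-1 + \frac{1}{-3 + K}\right)^{2}$
$14 \left(-25\right) r{\left(4 \right)} = 14 \left(-25\right) \frac{\left(-4 + 4\right)^{2}}{\left(-3 + 4\right)^{2}} = - 350 \cdot 0^{2} \cdot 1^{-2} = - 350 \cdot 0 \cdot 1 = \left(-350\right) 0 = 0$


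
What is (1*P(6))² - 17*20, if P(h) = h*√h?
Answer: -124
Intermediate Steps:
P(h) = h^(3/2)
(1*P(6))² - 17*20 = (1*6^(3/2))² - 17*20 = (1*(6*√6))² - 340 = (6*√6)² - 340 = 216 - 340 = -124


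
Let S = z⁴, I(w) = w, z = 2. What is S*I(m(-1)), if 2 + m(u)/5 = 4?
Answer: 160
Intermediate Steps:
m(u) = 10 (m(u) = -10 + 5*4 = -10 + 20 = 10)
S = 16 (S = 2⁴ = 16)
S*I(m(-1)) = 16*10 = 160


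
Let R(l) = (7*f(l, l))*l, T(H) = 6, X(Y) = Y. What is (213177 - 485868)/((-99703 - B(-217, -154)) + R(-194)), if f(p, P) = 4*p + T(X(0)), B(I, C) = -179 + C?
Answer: -90897/315430 ≈ -0.28817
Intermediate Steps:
f(p, P) = 6 + 4*p (f(p, P) = 4*p + 6 = 6 + 4*p)
R(l) = l*(42 + 28*l) (R(l) = (7*(6 + 4*l))*l = (42 + 28*l)*l = l*(42 + 28*l))
(213177 - 485868)/((-99703 - B(-217, -154)) + R(-194)) = (213177 - 485868)/((-99703 - (-179 - 154)) + 14*(-194)*(3 + 2*(-194))) = -272691/((-99703 - 1*(-333)) + 14*(-194)*(3 - 388)) = -272691/((-99703 + 333) + 14*(-194)*(-385)) = -272691/(-99370 + 1045660) = -272691/946290 = -272691*1/946290 = -90897/315430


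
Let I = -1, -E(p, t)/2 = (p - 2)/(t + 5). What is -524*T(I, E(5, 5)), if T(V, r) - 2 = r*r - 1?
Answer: -17816/25 ≈ -712.64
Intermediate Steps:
E(p, t) = -2*(-2 + p)/(5 + t) (E(p, t) = -2*(p - 2)/(t + 5) = -2*(-2 + p)/(5 + t))
T(V, r) = 1 + r² (T(V, r) = 2 + (r*r - 1) = 2 + (r² - 1) = 2 + (-1 + r²) = 1 + r²)
-524*T(I, E(5, 5)) = -524*(1 + (2*(2 - 1*5)/(5 + 5))²) = -524*(1 + (2*(2 - 5)/10)²) = -524*(1 + (2*(⅒)*(-3))²) = -524*(1 + (-⅗)²) = -524*(1 + 9/25) = -524*34/25 = -17816/25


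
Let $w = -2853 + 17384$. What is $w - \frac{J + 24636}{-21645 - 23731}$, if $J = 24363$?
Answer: $\frac{659407655}{45376} \approx 14532.0$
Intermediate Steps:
$w = 14531$
$w - \frac{J + 24636}{-21645 - 23731} = 14531 - \frac{24363 + 24636}{-21645 - 23731} = 14531 - \frac{48999}{-45376} = 14531 - 48999 \left(- \frac{1}{45376}\right) = 14531 - - \frac{48999}{45376} = 14531 + \frac{48999}{45376} = \frac{659407655}{45376}$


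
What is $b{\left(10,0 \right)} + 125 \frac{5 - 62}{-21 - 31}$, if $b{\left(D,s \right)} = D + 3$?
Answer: $\frac{7801}{52} \approx 150.02$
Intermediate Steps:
$b{\left(D,s \right)} = 3 + D$
$b{\left(10,0 \right)} + 125 \frac{5 - 62}{-21 - 31} = \left(3 + 10\right) + 125 \frac{5 - 62}{-21 - 31} = 13 + 125 \left(- \frac{57}{-52}\right) = 13 + 125 \left(\left(-57\right) \left(- \frac{1}{52}\right)\right) = 13 + 125 \cdot \frac{57}{52} = 13 + \frac{7125}{52} = \frac{7801}{52}$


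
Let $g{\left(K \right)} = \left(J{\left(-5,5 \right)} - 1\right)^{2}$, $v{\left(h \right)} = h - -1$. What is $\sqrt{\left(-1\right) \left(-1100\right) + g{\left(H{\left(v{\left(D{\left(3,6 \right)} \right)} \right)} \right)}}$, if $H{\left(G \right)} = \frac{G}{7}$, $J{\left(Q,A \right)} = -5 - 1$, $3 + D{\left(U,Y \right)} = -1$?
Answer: $\sqrt{1149} \approx 33.897$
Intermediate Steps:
$D{\left(U,Y \right)} = -4$ ($D{\left(U,Y \right)} = -3 - 1 = -4$)
$v{\left(h \right)} = 1 + h$ ($v{\left(h \right)} = h + 1 = 1 + h$)
$J{\left(Q,A \right)} = -6$
$H{\left(G \right)} = \frac{G}{7}$ ($H{\left(G \right)} = G \frac{1}{7} = \frac{G}{7}$)
$g{\left(K \right)} = 49$ ($g{\left(K \right)} = \left(-6 - 1\right)^{2} = \left(-7\right)^{2} = 49$)
$\sqrt{\left(-1\right) \left(-1100\right) + g{\left(H{\left(v{\left(D{\left(3,6 \right)} \right)} \right)} \right)}} = \sqrt{\left(-1\right) \left(-1100\right) + 49} = \sqrt{1100 + 49} = \sqrt{1149}$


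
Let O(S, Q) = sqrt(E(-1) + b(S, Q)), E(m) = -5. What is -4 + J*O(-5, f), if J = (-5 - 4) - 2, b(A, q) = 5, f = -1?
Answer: -4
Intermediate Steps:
O(S, Q) = 0 (O(S, Q) = sqrt(-5 + 5) = sqrt(0) = 0)
J = -11 (J = -9 - 2 = -11)
-4 + J*O(-5, f) = -4 - 11*0 = -4 + 0 = -4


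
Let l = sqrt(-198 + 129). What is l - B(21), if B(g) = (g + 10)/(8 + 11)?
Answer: -31/19 + I*sqrt(69) ≈ -1.6316 + 8.3066*I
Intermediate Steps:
B(g) = 10/19 + g/19 (B(g) = (10 + g)/19 = (10 + g)*(1/19) = 10/19 + g/19)
l = I*sqrt(69) (l = sqrt(-69) = I*sqrt(69) ≈ 8.3066*I)
l - B(21) = I*sqrt(69) - (10/19 + (1/19)*21) = I*sqrt(69) - (10/19 + 21/19) = I*sqrt(69) - 1*31/19 = I*sqrt(69) - 31/19 = -31/19 + I*sqrt(69)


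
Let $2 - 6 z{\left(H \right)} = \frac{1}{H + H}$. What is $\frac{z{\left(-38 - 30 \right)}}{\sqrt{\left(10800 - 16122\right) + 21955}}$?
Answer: $\frac{91 \sqrt{16633}}{4524176} \approx 0.0025941$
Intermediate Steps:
$z{\left(H \right)} = \frac{1}{3} - \frac{1}{12 H}$ ($z{\left(H \right)} = \frac{1}{3} - \frac{1}{6 \left(H + H\right)} = \frac{1}{3} - \frac{1}{6 \cdot 2 H} = \frac{1}{3} - \frac{\frac{1}{2} \frac{1}{H}}{6} = \frac{1}{3} - \frac{1}{12 H}$)
$\frac{z{\left(-38 - 30 \right)}}{\sqrt{\left(10800 - 16122\right) + 21955}} = \frac{\frac{1}{12} \frac{1}{-38 - 30} \left(-1 + 4 \left(-38 - 30\right)\right)}{\sqrt{\left(10800 - 16122\right) + 21955}} = \frac{\frac{1}{12} \frac{1}{-38 - 30} \left(-1 + 4 \left(-38 - 30\right)\right)}{\sqrt{-5322 + 21955}} = \frac{\frac{1}{12} \frac{1}{-68} \left(-1 + 4 \left(-68\right)\right)}{\sqrt{16633}} = \frac{1}{12} \left(- \frac{1}{68}\right) \left(-1 - 272\right) \frac{\sqrt{16633}}{16633} = \frac{1}{12} \left(- \frac{1}{68}\right) \left(-273\right) \frac{\sqrt{16633}}{16633} = \frac{91 \frac{\sqrt{16633}}{16633}}{272} = \frac{91 \sqrt{16633}}{4524176}$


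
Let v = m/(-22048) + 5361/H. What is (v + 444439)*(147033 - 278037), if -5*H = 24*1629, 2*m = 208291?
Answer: -116174071934457063/1995344 ≈ -5.8223e+10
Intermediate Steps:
m = 208291/2 (m = (1/2)*208291 = 208291/2 ≈ 1.0415e+5)
H = -39096/5 (H = -24*1629/5 = -1/5*39096 = -39096/5 ≈ -7819.2)
v = -388555759/71832384 (v = (208291/2)/(-22048) + 5361/(-39096/5) = (208291/2)*(-1/22048) + 5361*(-5/39096) = -208291/44096 - 8935/13032 = -388555759/71832384 ≈ -5.4092)
(v + 444439)*(147033 - 278037) = (-388555759/71832384 + 444439)*(147033 - 278037) = (31924724356817/71832384)*(-131004) = -116174071934457063/1995344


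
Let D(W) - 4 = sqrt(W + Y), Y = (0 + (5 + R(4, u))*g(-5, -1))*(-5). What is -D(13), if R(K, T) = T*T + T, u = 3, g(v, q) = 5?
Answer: -4 - 2*I*sqrt(103) ≈ -4.0 - 20.298*I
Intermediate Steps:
R(K, T) = T + T**2 (R(K, T) = T**2 + T = T + T**2)
Y = -425 (Y = (0 + (5 + 3*(1 + 3))*5)*(-5) = (0 + (5 + 3*4)*5)*(-5) = (0 + (5 + 12)*5)*(-5) = (0 + 17*5)*(-5) = (0 + 85)*(-5) = 85*(-5) = -425)
D(W) = 4 + sqrt(-425 + W) (D(W) = 4 + sqrt(W - 425) = 4 + sqrt(-425 + W))
-D(13) = -(4 + sqrt(-425 + 13)) = -(4 + sqrt(-412)) = -(4 + 2*I*sqrt(103)) = -4 - 2*I*sqrt(103)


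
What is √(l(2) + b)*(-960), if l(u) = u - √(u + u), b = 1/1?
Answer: -960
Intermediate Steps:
b = 1
l(u) = u - √2*√u (l(u) = u - √(2*u) = u - √2*√u)
√(l(2) + b)*(-960) = √((2 - √2*√2) + 1)*(-960) = √((2 - 2) + 1)*(-960) = √(0 + 1)*(-960) = √1*(-960) = 1*(-960) = -960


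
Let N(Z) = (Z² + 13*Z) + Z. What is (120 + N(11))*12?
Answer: 4740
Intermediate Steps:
N(Z) = Z² + 14*Z
(120 + N(11))*12 = (120 + 11*(14 + 11))*12 = (120 + 11*25)*12 = (120 + 275)*12 = 395*12 = 4740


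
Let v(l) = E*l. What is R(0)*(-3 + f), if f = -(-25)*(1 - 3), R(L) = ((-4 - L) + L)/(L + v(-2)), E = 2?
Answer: -53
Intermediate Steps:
v(l) = 2*l
R(L) = -4/(-4 + L) (R(L) = ((-4 - L) + L)/(L + 2*(-2)) = -4/(L - 4) = -4/(-4 + L))
f = -50 (f = -(-25)*(-2) = -25*2 = -50)
R(0)*(-3 + f) = (-4/(-4 + 0))*(-3 - 50) = -4/(-4)*(-53) = -4*(-1/4)*(-53) = 1*(-53) = -53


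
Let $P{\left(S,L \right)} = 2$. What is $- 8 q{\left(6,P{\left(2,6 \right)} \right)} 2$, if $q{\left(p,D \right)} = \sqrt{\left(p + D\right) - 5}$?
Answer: $- 16 \sqrt{3} \approx -27.713$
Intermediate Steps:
$q{\left(p,D \right)} = \sqrt{-5 + D + p}$ ($q{\left(p,D \right)} = \sqrt{\left(D + p\right) - 5} = \sqrt{-5 + D + p}$)
$- 8 q{\left(6,P{\left(2,6 \right)} \right)} 2 = - 8 \sqrt{-5 + 2 + 6} \cdot 2 = - 8 \sqrt{3} \cdot 2 = - 16 \sqrt{3}$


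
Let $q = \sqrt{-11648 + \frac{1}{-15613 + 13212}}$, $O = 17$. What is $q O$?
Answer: $\frac{17 i \sqrt{27966849}}{49} \approx 1834.7 i$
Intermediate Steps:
$q = \frac{i \sqrt{27966849}}{49}$ ($q = \sqrt{-11648 + \frac{1}{-2401}} = \sqrt{-11648 - \frac{1}{2401}} = \sqrt{- \frac{27966849}{2401}} = \frac{i \sqrt{27966849}}{49} \approx 107.93 i$)
$q O = \frac{i \sqrt{27966849}}{49} \cdot 17 = \frac{17 i \sqrt{27966849}}{49}$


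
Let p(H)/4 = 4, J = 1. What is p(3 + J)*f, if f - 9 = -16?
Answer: -112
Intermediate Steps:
p(H) = 16 (p(H) = 4*4 = 16)
f = -7 (f = 9 - 16 = -7)
p(3 + J)*f = 16*(-7) = -112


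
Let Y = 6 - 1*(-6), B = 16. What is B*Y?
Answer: 192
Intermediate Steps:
Y = 12 (Y = 6 + 6 = 12)
B*Y = 16*12 = 192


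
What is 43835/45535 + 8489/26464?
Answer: 309319211/241007648 ≈ 1.2834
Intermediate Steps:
43835/45535 + 8489/26464 = 43835*(1/45535) + 8489*(1/26464) = 8767/9107 + 8489/26464 = 309319211/241007648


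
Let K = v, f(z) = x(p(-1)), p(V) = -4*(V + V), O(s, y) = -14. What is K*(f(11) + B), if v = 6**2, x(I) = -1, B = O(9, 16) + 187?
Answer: 6192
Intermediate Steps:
p(V) = -8*V
B = 173 (B = -14 + 187 = 173)
f(z) = -1
v = 36
K = 36
K*(f(11) + B) = 36*(-1 + 173) = 36*172 = 6192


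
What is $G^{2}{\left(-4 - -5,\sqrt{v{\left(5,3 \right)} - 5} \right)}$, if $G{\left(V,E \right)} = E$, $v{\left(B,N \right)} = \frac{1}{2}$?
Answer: $- \frac{9}{2} \approx -4.5$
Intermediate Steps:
$v{\left(B,N \right)} = \frac{1}{2}$
$G^{2}{\left(-4 - -5,\sqrt{v{\left(5,3 \right)} - 5} \right)} = \left(\sqrt{\frac{1}{2} - 5}\right)^{2} = \left(\sqrt{- \frac{9}{2}}\right)^{2} = \left(\frac{3 i \sqrt{2}}{2}\right)^{2} = - \frac{9}{2}$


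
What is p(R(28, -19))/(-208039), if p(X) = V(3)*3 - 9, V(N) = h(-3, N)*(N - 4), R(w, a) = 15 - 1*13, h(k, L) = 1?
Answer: 12/208039 ≈ 5.7681e-5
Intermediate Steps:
R(w, a) = 2 (R(w, a) = 15 - 13 = 2)
V(N) = -4 + N (V(N) = 1*(N - 4) = 1*(-4 + N) = -4 + N)
p(X) = -12 (p(X) = (-4 + 3)*3 - 9 = -1*3 - 9 = -3 - 9 = -12)
p(R(28, -19))/(-208039) = -12/(-208039) = -12*(-1/208039) = 12/208039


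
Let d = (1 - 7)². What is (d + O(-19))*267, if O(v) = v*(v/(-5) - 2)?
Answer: 2403/5 ≈ 480.60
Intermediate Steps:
d = 36 (d = (-6)² = 36)
O(v) = v*(-2 - v/5) (O(v) = v*(v*(-⅕) - 2) = v*(-v/5 - 2) = v*(-2 - v/5))
(d + O(-19))*267 = (36 - ⅕*(-19)*(10 - 19))*267 = (36 - ⅕*(-19)*(-9))*267 = (36 - 171/5)*267 = (9/5)*267 = 2403/5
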